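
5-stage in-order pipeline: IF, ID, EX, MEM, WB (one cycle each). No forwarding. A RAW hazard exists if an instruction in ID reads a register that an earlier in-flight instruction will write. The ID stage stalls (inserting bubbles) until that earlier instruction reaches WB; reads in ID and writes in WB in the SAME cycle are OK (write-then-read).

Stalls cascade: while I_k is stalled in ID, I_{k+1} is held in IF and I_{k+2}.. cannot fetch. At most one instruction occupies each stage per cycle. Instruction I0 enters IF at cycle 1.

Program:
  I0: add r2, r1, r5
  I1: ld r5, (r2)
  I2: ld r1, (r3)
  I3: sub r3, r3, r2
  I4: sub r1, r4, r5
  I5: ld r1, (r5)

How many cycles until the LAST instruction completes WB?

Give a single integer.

Answer: 12

Derivation:
I0 add r2 <- r1,r5: IF@1 ID@2 stall=0 (-) EX@3 MEM@4 WB@5
I1 ld r5 <- r2: IF@2 ID@3 stall=2 (RAW on I0.r2 (WB@5)) EX@6 MEM@7 WB@8
I2 ld r1 <- r3: IF@3 ID@6 stall=0 (-) EX@7 MEM@8 WB@9
I3 sub r3 <- r3,r2: IF@6 ID@7 stall=0 (-) EX@8 MEM@9 WB@10
I4 sub r1 <- r4,r5: IF@7 ID@8 stall=0 (-) EX@9 MEM@10 WB@11
I5 ld r1 <- r5: IF@8 ID@9 stall=0 (-) EX@10 MEM@11 WB@12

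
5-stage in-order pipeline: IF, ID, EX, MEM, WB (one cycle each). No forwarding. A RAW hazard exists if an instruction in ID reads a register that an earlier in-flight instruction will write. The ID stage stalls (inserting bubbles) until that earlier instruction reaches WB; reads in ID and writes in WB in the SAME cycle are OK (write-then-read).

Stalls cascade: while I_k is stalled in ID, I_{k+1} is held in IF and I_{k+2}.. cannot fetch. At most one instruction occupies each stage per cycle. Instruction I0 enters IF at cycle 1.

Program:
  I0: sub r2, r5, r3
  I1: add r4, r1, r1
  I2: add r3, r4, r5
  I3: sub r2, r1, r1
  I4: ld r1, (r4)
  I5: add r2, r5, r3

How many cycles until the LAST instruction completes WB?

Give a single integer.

I0 sub r2 <- r5,r3: IF@1 ID@2 stall=0 (-) EX@3 MEM@4 WB@5
I1 add r4 <- r1,r1: IF@2 ID@3 stall=0 (-) EX@4 MEM@5 WB@6
I2 add r3 <- r4,r5: IF@3 ID@4 stall=2 (RAW on I1.r4 (WB@6)) EX@7 MEM@8 WB@9
I3 sub r2 <- r1,r1: IF@4 ID@7 stall=0 (-) EX@8 MEM@9 WB@10
I4 ld r1 <- r4: IF@7 ID@8 stall=0 (-) EX@9 MEM@10 WB@11
I5 add r2 <- r5,r3: IF@8 ID@9 stall=0 (-) EX@10 MEM@11 WB@12

Answer: 12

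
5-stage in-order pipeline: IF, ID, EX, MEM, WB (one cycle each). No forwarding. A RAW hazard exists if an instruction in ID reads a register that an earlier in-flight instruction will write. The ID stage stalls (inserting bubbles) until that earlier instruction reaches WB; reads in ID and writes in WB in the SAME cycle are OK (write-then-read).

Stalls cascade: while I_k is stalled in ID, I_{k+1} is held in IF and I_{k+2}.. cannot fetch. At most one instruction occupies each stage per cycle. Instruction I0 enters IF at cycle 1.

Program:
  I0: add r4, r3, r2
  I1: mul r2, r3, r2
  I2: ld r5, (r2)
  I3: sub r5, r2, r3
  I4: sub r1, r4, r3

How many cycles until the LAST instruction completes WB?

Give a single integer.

Answer: 11

Derivation:
I0 add r4 <- r3,r2: IF@1 ID@2 stall=0 (-) EX@3 MEM@4 WB@5
I1 mul r2 <- r3,r2: IF@2 ID@3 stall=0 (-) EX@4 MEM@5 WB@6
I2 ld r5 <- r2: IF@3 ID@4 stall=2 (RAW on I1.r2 (WB@6)) EX@7 MEM@8 WB@9
I3 sub r5 <- r2,r3: IF@4 ID@7 stall=0 (-) EX@8 MEM@9 WB@10
I4 sub r1 <- r4,r3: IF@7 ID@8 stall=0 (-) EX@9 MEM@10 WB@11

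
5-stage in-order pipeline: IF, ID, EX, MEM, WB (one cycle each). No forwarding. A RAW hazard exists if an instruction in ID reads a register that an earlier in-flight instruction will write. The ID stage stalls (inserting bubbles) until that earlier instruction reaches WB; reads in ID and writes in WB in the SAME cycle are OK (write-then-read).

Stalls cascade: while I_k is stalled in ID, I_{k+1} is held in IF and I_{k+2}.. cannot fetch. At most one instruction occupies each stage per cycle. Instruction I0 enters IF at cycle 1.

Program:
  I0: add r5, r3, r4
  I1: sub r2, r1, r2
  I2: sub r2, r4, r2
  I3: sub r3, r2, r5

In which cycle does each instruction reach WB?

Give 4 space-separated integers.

Answer: 5 6 9 12

Derivation:
I0 add r5 <- r3,r4: IF@1 ID@2 stall=0 (-) EX@3 MEM@4 WB@5
I1 sub r2 <- r1,r2: IF@2 ID@3 stall=0 (-) EX@4 MEM@5 WB@6
I2 sub r2 <- r4,r2: IF@3 ID@4 stall=2 (RAW on I1.r2 (WB@6)) EX@7 MEM@8 WB@9
I3 sub r3 <- r2,r5: IF@4 ID@7 stall=2 (RAW on I2.r2 (WB@9)) EX@10 MEM@11 WB@12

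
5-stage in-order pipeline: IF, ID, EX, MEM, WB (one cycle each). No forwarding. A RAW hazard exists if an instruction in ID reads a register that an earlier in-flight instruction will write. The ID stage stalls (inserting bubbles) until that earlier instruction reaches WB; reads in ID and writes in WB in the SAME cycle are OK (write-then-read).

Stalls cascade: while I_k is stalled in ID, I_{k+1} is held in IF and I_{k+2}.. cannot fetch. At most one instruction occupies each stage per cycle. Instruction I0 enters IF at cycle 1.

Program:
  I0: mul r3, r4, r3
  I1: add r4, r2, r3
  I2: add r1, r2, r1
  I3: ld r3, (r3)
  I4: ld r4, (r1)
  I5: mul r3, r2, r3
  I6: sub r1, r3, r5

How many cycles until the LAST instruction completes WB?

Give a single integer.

I0 mul r3 <- r4,r3: IF@1 ID@2 stall=0 (-) EX@3 MEM@4 WB@5
I1 add r4 <- r2,r3: IF@2 ID@3 stall=2 (RAW on I0.r3 (WB@5)) EX@6 MEM@7 WB@8
I2 add r1 <- r2,r1: IF@3 ID@6 stall=0 (-) EX@7 MEM@8 WB@9
I3 ld r3 <- r3: IF@6 ID@7 stall=0 (-) EX@8 MEM@9 WB@10
I4 ld r4 <- r1: IF@7 ID@8 stall=1 (RAW on I2.r1 (WB@9)) EX@10 MEM@11 WB@12
I5 mul r3 <- r2,r3: IF@8 ID@10 stall=0 (-) EX@11 MEM@12 WB@13
I6 sub r1 <- r3,r5: IF@10 ID@11 stall=2 (RAW on I5.r3 (WB@13)) EX@14 MEM@15 WB@16

Answer: 16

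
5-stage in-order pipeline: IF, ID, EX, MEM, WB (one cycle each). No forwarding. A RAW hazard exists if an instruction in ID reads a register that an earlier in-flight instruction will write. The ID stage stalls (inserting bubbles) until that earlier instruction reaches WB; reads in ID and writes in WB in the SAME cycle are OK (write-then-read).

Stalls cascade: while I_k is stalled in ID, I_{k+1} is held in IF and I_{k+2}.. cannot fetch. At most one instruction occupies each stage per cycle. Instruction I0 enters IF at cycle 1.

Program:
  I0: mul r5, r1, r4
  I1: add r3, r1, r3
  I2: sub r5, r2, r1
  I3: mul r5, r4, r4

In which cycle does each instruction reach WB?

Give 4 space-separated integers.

Answer: 5 6 7 8

Derivation:
I0 mul r5 <- r1,r4: IF@1 ID@2 stall=0 (-) EX@3 MEM@4 WB@5
I1 add r3 <- r1,r3: IF@2 ID@3 stall=0 (-) EX@4 MEM@5 WB@6
I2 sub r5 <- r2,r1: IF@3 ID@4 stall=0 (-) EX@5 MEM@6 WB@7
I3 mul r5 <- r4,r4: IF@4 ID@5 stall=0 (-) EX@6 MEM@7 WB@8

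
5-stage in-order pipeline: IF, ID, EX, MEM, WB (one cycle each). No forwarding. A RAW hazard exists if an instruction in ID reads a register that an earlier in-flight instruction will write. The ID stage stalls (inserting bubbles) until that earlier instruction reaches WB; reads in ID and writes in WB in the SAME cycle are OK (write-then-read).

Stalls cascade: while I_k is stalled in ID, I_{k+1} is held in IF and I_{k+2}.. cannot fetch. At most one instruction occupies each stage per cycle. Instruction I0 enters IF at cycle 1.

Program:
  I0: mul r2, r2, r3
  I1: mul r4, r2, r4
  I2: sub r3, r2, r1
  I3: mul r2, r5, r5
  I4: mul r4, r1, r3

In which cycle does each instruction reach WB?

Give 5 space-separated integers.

I0 mul r2 <- r2,r3: IF@1 ID@2 stall=0 (-) EX@3 MEM@4 WB@5
I1 mul r4 <- r2,r4: IF@2 ID@3 stall=2 (RAW on I0.r2 (WB@5)) EX@6 MEM@7 WB@8
I2 sub r3 <- r2,r1: IF@3 ID@6 stall=0 (-) EX@7 MEM@8 WB@9
I3 mul r2 <- r5,r5: IF@6 ID@7 stall=0 (-) EX@8 MEM@9 WB@10
I4 mul r4 <- r1,r3: IF@7 ID@8 stall=1 (RAW on I2.r3 (WB@9)) EX@10 MEM@11 WB@12

Answer: 5 8 9 10 12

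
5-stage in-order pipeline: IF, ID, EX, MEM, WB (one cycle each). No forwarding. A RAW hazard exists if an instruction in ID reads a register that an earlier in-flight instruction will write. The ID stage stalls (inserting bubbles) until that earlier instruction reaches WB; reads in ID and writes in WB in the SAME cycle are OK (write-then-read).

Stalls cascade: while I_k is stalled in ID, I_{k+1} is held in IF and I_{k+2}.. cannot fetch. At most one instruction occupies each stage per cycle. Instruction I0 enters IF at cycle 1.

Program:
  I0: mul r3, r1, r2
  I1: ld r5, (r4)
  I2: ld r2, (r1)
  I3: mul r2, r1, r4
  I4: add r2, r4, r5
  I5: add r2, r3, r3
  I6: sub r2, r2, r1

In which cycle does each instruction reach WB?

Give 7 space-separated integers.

I0 mul r3 <- r1,r2: IF@1 ID@2 stall=0 (-) EX@3 MEM@4 WB@5
I1 ld r5 <- r4: IF@2 ID@3 stall=0 (-) EX@4 MEM@5 WB@6
I2 ld r2 <- r1: IF@3 ID@4 stall=0 (-) EX@5 MEM@6 WB@7
I3 mul r2 <- r1,r4: IF@4 ID@5 stall=0 (-) EX@6 MEM@7 WB@8
I4 add r2 <- r4,r5: IF@5 ID@6 stall=0 (-) EX@7 MEM@8 WB@9
I5 add r2 <- r3,r3: IF@6 ID@7 stall=0 (-) EX@8 MEM@9 WB@10
I6 sub r2 <- r2,r1: IF@7 ID@8 stall=2 (RAW on I5.r2 (WB@10)) EX@11 MEM@12 WB@13

Answer: 5 6 7 8 9 10 13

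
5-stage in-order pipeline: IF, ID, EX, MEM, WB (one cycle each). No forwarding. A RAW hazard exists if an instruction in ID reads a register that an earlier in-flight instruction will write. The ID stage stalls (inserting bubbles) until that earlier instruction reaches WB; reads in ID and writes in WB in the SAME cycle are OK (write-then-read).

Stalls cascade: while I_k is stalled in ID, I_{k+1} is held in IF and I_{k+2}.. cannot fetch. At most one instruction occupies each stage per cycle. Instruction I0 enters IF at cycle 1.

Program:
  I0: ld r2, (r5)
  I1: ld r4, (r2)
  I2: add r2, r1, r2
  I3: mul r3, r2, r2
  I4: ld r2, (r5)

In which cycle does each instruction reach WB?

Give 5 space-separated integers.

Answer: 5 8 9 12 13

Derivation:
I0 ld r2 <- r5: IF@1 ID@2 stall=0 (-) EX@3 MEM@4 WB@5
I1 ld r4 <- r2: IF@2 ID@3 stall=2 (RAW on I0.r2 (WB@5)) EX@6 MEM@7 WB@8
I2 add r2 <- r1,r2: IF@3 ID@6 stall=0 (-) EX@7 MEM@8 WB@9
I3 mul r3 <- r2,r2: IF@6 ID@7 stall=2 (RAW on I2.r2 (WB@9)) EX@10 MEM@11 WB@12
I4 ld r2 <- r5: IF@7 ID@10 stall=0 (-) EX@11 MEM@12 WB@13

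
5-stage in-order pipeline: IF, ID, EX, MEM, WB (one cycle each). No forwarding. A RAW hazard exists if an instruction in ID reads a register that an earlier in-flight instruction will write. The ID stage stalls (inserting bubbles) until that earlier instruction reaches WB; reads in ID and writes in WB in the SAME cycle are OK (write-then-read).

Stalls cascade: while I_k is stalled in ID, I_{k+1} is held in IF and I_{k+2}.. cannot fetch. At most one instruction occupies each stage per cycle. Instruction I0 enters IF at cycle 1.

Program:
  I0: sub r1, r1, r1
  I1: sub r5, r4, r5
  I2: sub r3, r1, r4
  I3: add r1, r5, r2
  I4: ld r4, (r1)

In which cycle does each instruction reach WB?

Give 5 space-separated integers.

I0 sub r1 <- r1,r1: IF@1 ID@2 stall=0 (-) EX@3 MEM@4 WB@5
I1 sub r5 <- r4,r5: IF@2 ID@3 stall=0 (-) EX@4 MEM@5 WB@6
I2 sub r3 <- r1,r4: IF@3 ID@4 stall=1 (RAW on I0.r1 (WB@5)) EX@6 MEM@7 WB@8
I3 add r1 <- r5,r2: IF@4 ID@6 stall=0 (-) EX@7 MEM@8 WB@9
I4 ld r4 <- r1: IF@6 ID@7 stall=2 (RAW on I3.r1 (WB@9)) EX@10 MEM@11 WB@12

Answer: 5 6 8 9 12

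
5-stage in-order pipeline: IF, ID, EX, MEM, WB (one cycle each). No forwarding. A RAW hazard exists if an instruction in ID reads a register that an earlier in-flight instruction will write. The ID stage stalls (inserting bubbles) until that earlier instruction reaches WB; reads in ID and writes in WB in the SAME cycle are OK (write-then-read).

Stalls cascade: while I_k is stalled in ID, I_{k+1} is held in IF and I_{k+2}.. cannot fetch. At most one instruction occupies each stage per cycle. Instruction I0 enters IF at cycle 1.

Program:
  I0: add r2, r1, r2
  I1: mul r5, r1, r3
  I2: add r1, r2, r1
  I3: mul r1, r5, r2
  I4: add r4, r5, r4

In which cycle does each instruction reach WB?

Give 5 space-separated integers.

Answer: 5 6 8 9 10

Derivation:
I0 add r2 <- r1,r2: IF@1 ID@2 stall=0 (-) EX@3 MEM@4 WB@5
I1 mul r5 <- r1,r3: IF@2 ID@3 stall=0 (-) EX@4 MEM@5 WB@6
I2 add r1 <- r2,r1: IF@3 ID@4 stall=1 (RAW on I0.r2 (WB@5)) EX@6 MEM@7 WB@8
I3 mul r1 <- r5,r2: IF@4 ID@6 stall=0 (-) EX@7 MEM@8 WB@9
I4 add r4 <- r5,r4: IF@6 ID@7 stall=0 (-) EX@8 MEM@9 WB@10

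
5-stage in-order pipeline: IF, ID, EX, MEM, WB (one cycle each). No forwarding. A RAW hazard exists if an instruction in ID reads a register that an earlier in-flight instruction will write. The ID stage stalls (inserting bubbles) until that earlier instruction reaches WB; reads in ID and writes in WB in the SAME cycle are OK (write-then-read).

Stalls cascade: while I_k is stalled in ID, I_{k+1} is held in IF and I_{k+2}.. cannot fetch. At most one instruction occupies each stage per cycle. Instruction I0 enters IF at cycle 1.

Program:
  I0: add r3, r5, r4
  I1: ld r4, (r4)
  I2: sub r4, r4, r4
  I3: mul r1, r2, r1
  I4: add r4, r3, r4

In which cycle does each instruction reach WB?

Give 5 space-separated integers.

I0 add r3 <- r5,r4: IF@1 ID@2 stall=0 (-) EX@3 MEM@4 WB@5
I1 ld r4 <- r4: IF@2 ID@3 stall=0 (-) EX@4 MEM@5 WB@6
I2 sub r4 <- r4,r4: IF@3 ID@4 stall=2 (RAW on I1.r4 (WB@6)) EX@7 MEM@8 WB@9
I3 mul r1 <- r2,r1: IF@4 ID@7 stall=0 (-) EX@8 MEM@9 WB@10
I4 add r4 <- r3,r4: IF@7 ID@8 stall=1 (RAW on I2.r4 (WB@9)) EX@10 MEM@11 WB@12

Answer: 5 6 9 10 12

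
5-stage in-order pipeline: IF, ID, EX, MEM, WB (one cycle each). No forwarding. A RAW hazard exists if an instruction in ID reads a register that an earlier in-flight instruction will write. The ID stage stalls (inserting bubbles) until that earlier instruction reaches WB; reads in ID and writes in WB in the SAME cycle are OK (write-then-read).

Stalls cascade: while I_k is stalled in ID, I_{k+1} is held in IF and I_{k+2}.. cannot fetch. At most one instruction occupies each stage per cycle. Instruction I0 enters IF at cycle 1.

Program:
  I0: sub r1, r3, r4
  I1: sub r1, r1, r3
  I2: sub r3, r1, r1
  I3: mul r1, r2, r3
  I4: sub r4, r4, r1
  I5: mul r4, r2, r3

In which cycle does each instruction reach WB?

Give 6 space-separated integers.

I0 sub r1 <- r3,r4: IF@1 ID@2 stall=0 (-) EX@3 MEM@4 WB@5
I1 sub r1 <- r1,r3: IF@2 ID@3 stall=2 (RAW on I0.r1 (WB@5)) EX@6 MEM@7 WB@8
I2 sub r3 <- r1,r1: IF@3 ID@6 stall=2 (RAW on I1.r1 (WB@8)) EX@9 MEM@10 WB@11
I3 mul r1 <- r2,r3: IF@6 ID@9 stall=2 (RAW on I2.r3 (WB@11)) EX@12 MEM@13 WB@14
I4 sub r4 <- r4,r1: IF@9 ID@12 stall=2 (RAW on I3.r1 (WB@14)) EX@15 MEM@16 WB@17
I5 mul r4 <- r2,r3: IF@12 ID@15 stall=0 (-) EX@16 MEM@17 WB@18

Answer: 5 8 11 14 17 18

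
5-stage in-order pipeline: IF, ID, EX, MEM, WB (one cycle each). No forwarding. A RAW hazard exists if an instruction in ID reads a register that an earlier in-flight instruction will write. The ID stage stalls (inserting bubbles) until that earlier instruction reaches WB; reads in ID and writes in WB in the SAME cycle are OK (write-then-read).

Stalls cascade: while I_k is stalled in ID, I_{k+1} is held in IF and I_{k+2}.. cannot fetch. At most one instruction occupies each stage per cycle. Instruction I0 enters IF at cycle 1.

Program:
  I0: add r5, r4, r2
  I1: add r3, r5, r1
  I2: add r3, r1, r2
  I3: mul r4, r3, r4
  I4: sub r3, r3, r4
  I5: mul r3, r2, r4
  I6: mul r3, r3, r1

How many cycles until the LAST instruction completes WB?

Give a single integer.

Answer: 19

Derivation:
I0 add r5 <- r4,r2: IF@1 ID@2 stall=0 (-) EX@3 MEM@4 WB@5
I1 add r3 <- r5,r1: IF@2 ID@3 stall=2 (RAW on I0.r5 (WB@5)) EX@6 MEM@7 WB@8
I2 add r3 <- r1,r2: IF@3 ID@6 stall=0 (-) EX@7 MEM@8 WB@9
I3 mul r4 <- r3,r4: IF@6 ID@7 stall=2 (RAW on I2.r3 (WB@9)) EX@10 MEM@11 WB@12
I4 sub r3 <- r3,r4: IF@7 ID@10 stall=2 (RAW on I3.r4 (WB@12)) EX@13 MEM@14 WB@15
I5 mul r3 <- r2,r4: IF@10 ID@13 stall=0 (-) EX@14 MEM@15 WB@16
I6 mul r3 <- r3,r1: IF@13 ID@14 stall=2 (RAW on I5.r3 (WB@16)) EX@17 MEM@18 WB@19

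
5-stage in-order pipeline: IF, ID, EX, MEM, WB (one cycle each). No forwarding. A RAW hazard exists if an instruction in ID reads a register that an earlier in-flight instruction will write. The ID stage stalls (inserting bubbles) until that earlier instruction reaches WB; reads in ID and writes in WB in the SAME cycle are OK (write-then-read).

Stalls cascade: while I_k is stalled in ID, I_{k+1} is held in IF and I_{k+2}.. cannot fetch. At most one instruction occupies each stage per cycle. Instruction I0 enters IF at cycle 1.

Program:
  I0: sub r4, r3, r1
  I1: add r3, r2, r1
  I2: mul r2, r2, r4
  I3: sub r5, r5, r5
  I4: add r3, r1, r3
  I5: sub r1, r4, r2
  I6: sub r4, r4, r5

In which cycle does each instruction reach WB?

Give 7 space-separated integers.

Answer: 5 6 8 9 10 11 12

Derivation:
I0 sub r4 <- r3,r1: IF@1 ID@2 stall=0 (-) EX@3 MEM@4 WB@5
I1 add r3 <- r2,r1: IF@2 ID@3 stall=0 (-) EX@4 MEM@5 WB@6
I2 mul r2 <- r2,r4: IF@3 ID@4 stall=1 (RAW on I0.r4 (WB@5)) EX@6 MEM@7 WB@8
I3 sub r5 <- r5,r5: IF@4 ID@6 stall=0 (-) EX@7 MEM@8 WB@9
I4 add r3 <- r1,r3: IF@6 ID@7 stall=0 (-) EX@8 MEM@9 WB@10
I5 sub r1 <- r4,r2: IF@7 ID@8 stall=0 (-) EX@9 MEM@10 WB@11
I6 sub r4 <- r4,r5: IF@8 ID@9 stall=0 (-) EX@10 MEM@11 WB@12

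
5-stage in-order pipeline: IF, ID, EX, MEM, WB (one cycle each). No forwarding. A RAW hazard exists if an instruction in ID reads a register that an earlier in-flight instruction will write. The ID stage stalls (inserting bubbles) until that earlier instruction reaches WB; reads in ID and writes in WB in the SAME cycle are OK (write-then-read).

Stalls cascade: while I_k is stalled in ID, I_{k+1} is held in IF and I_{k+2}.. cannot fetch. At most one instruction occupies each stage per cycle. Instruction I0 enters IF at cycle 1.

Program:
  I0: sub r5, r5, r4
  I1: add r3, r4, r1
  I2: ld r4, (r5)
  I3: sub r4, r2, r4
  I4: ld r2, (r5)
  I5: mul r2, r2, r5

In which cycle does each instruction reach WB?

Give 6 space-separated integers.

I0 sub r5 <- r5,r4: IF@1 ID@2 stall=0 (-) EX@3 MEM@4 WB@5
I1 add r3 <- r4,r1: IF@2 ID@3 stall=0 (-) EX@4 MEM@5 WB@6
I2 ld r4 <- r5: IF@3 ID@4 stall=1 (RAW on I0.r5 (WB@5)) EX@6 MEM@7 WB@8
I3 sub r4 <- r2,r4: IF@4 ID@6 stall=2 (RAW on I2.r4 (WB@8)) EX@9 MEM@10 WB@11
I4 ld r2 <- r5: IF@6 ID@9 stall=0 (-) EX@10 MEM@11 WB@12
I5 mul r2 <- r2,r5: IF@9 ID@10 stall=2 (RAW on I4.r2 (WB@12)) EX@13 MEM@14 WB@15

Answer: 5 6 8 11 12 15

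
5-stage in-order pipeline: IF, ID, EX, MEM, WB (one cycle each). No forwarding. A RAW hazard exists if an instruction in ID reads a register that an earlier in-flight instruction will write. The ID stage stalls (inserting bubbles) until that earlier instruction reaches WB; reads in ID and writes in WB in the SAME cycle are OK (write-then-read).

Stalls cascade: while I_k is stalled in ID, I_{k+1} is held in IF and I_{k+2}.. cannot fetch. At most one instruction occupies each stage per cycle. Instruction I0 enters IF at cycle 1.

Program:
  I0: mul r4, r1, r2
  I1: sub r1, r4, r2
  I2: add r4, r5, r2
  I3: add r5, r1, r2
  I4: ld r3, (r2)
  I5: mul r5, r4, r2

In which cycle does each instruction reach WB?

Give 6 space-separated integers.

I0 mul r4 <- r1,r2: IF@1 ID@2 stall=0 (-) EX@3 MEM@4 WB@5
I1 sub r1 <- r4,r2: IF@2 ID@3 stall=2 (RAW on I0.r4 (WB@5)) EX@6 MEM@7 WB@8
I2 add r4 <- r5,r2: IF@3 ID@6 stall=0 (-) EX@7 MEM@8 WB@9
I3 add r5 <- r1,r2: IF@6 ID@7 stall=1 (RAW on I1.r1 (WB@8)) EX@9 MEM@10 WB@11
I4 ld r3 <- r2: IF@7 ID@9 stall=0 (-) EX@10 MEM@11 WB@12
I5 mul r5 <- r4,r2: IF@9 ID@10 stall=0 (-) EX@11 MEM@12 WB@13

Answer: 5 8 9 11 12 13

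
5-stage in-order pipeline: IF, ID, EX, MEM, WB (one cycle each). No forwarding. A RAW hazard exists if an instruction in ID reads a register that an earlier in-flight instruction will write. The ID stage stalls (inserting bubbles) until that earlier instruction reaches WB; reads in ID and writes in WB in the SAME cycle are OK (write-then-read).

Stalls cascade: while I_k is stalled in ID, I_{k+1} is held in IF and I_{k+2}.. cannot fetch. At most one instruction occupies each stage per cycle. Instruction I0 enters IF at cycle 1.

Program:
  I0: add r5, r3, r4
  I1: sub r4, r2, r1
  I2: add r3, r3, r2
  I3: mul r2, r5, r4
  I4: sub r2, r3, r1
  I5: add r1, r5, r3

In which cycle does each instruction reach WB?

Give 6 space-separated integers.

I0 add r5 <- r3,r4: IF@1 ID@2 stall=0 (-) EX@3 MEM@4 WB@5
I1 sub r4 <- r2,r1: IF@2 ID@3 stall=0 (-) EX@4 MEM@5 WB@6
I2 add r3 <- r3,r2: IF@3 ID@4 stall=0 (-) EX@5 MEM@6 WB@7
I3 mul r2 <- r5,r4: IF@4 ID@5 stall=1 (RAW on I1.r4 (WB@6)) EX@7 MEM@8 WB@9
I4 sub r2 <- r3,r1: IF@5 ID@7 stall=0 (-) EX@8 MEM@9 WB@10
I5 add r1 <- r5,r3: IF@7 ID@8 stall=0 (-) EX@9 MEM@10 WB@11

Answer: 5 6 7 9 10 11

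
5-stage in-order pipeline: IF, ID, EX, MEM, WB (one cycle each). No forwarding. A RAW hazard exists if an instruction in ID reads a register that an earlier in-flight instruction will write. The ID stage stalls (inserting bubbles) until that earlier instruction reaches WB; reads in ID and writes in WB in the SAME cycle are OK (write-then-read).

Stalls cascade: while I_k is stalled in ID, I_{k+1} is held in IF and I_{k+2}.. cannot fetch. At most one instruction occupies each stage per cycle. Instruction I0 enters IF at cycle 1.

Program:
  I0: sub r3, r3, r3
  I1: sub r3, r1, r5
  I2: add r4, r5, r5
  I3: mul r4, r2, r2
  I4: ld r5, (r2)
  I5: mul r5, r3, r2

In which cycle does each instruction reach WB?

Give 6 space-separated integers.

Answer: 5 6 7 8 9 10

Derivation:
I0 sub r3 <- r3,r3: IF@1 ID@2 stall=0 (-) EX@3 MEM@4 WB@5
I1 sub r3 <- r1,r5: IF@2 ID@3 stall=0 (-) EX@4 MEM@5 WB@6
I2 add r4 <- r5,r5: IF@3 ID@4 stall=0 (-) EX@5 MEM@6 WB@7
I3 mul r4 <- r2,r2: IF@4 ID@5 stall=0 (-) EX@6 MEM@7 WB@8
I4 ld r5 <- r2: IF@5 ID@6 stall=0 (-) EX@7 MEM@8 WB@9
I5 mul r5 <- r3,r2: IF@6 ID@7 stall=0 (-) EX@8 MEM@9 WB@10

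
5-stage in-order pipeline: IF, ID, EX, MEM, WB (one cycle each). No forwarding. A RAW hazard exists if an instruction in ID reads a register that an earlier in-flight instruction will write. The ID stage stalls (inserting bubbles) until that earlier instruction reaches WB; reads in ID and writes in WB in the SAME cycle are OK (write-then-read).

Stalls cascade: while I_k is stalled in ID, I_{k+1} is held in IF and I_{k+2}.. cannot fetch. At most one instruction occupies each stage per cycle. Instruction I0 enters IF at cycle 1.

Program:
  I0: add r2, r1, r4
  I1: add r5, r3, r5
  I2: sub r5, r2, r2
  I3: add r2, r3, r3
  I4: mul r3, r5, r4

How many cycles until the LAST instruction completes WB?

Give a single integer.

Answer: 11

Derivation:
I0 add r2 <- r1,r4: IF@1 ID@2 stall=0 (-) EX@3 MEM@4 WB@5
I1 add r5 <- r3,r5: IF@2 ID@3 stall=0 (-) EX@4 MEM@5 WB@6
I2 sub r5 <- r2,r2: IF@3 ID@4 stall=1 (RAW on I0.r2 (WB@5)) EX@6 MEM@7 WB@8
I3 add r2 <- r3,r3: IF@4 ID@6 stall=0 (-) EX@7 MEM@8 WB@9
I4 mul r3 <- r5,r4: IF@6 ID@7 stall=1 (RAW on I2.r5 (WB@8)) EX@9 MEM@10 WB@11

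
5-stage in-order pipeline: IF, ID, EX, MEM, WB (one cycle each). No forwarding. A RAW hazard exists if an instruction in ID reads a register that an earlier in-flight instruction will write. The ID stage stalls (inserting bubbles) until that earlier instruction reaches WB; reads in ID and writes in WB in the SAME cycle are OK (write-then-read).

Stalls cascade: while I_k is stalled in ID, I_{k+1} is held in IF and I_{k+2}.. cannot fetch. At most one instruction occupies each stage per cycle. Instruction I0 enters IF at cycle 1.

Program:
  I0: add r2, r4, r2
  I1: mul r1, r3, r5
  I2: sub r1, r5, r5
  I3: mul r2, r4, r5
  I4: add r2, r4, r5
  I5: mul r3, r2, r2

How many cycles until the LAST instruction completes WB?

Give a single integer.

Answer: 12

Derivation:
I0 add r2 <- r4,r2: IF@1 ID@2 stall=0 (-) EX@3 MEM@4 WB@5
I1 mul r1 <- r3,r5: IF@2 ID@3 stall=0 (-) EX@4 MEM@5 WB@6
I2 sub r1 <- r5,r5: IF@3 ID@4 stall=0 (-) EX@5 MEM@6 WB@7
I3 mul r2 <- r4,r5: IF@4 ID@5 stall=0 (-) EX@6 MEM@7 WB@8
I4 add r2 <- r4,r5: IF@5 ID@6 stall=0 (-) EX@7 MEM@8 WB@9
I5 mul r3 <- r2,r2: IF@6 ID@7 stall=2 (RAW on I4.r2 (WB@9)) EX@10 MEM@11 WB@12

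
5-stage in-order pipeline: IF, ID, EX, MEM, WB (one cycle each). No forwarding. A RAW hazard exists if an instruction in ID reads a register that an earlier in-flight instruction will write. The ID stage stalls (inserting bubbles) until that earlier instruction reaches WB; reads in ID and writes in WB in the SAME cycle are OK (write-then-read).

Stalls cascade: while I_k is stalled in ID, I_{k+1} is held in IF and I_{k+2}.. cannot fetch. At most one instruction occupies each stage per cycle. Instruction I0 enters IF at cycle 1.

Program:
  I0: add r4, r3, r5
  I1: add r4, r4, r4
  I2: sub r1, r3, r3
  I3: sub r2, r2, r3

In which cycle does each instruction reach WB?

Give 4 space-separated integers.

Answer: 5 8 9 10

Derivation:
I0 add r4 <- r3,r5: IF@1 ID@2 stall=0 (-) EX@3 MEM@4 WB@5
I1 add r4 <- r4,r4: IF@2 ID@3 stall=2 (RAW on I0.r4 (WB@5)) EX@6 MEM@7 WB@8
I2 sub r1 <- r3,r3: IF@3 ID@6 stall=0 (-) EX@7 MEM@8 WB@9
I3 sub r2 <- r2,r3: IF@6 ID@7 stall=0 (-) EX@8 MEM@9 WB@10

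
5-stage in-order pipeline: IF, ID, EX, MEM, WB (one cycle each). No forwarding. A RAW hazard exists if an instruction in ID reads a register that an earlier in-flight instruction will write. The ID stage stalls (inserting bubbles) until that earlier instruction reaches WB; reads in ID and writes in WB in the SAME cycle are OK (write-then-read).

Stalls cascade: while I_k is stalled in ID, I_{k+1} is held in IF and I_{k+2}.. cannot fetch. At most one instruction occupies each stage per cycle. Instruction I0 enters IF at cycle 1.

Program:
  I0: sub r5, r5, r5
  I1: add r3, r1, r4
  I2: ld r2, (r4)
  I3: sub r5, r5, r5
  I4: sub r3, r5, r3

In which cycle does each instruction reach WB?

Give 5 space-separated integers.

Answer: 5 6 7 8 11

Derivation:
I0 sub r5 <- r5,r5: IF@1 ID@2 stall=0 (-) EX@3 MEM@4 WB@5
I1 add r3 <- r1,r4: IF@2 ID@3 stall=0 (-) EX@4 MEM@5 WB@6
I2 ld r2 <- r4: IF@3 ID@4 stall=0 (-) EX@5 MEM@6 WB@7
I3 sub r5 <- r5,r5: IF@4 ID@5 stall=0 (-) EX@6 MEM@7 WB@8
I4 sub r3 <- r5,r3: IF@5 ID@6 stall=2 (RAW on I3.r5 (WB@8)) EX@9 MEM@10 WB@11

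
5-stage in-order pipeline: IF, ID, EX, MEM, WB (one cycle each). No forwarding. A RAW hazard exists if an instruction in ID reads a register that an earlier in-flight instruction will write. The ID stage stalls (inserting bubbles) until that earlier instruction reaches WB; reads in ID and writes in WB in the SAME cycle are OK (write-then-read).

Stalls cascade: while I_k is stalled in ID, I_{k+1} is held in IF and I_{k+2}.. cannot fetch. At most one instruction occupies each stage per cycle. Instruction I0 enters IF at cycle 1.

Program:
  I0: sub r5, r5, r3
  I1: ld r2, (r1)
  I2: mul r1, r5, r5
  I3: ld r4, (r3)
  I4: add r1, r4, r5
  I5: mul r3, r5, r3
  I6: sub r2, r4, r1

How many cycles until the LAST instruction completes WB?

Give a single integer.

Answer: 15

Derivation:
I0 sub r5 <- r5,r3: IF@1 ID@2 stall=0 (-) EX@3 MEM@4 WB@5
I1 ld r2 <- r1: IF@2 ID@3 stall=0 (-) EX@4 MEM@5 WB@6
I2 mul r1 <- r5,r5: IF@3 ID@4 stall=1 (RAW on I0.r5 (WB@5)) EX@6 MEM@7 WB@8
I3 ld r4 <- r3: IF@4 ID@6 stall=0 (-) EX@7 MEM@8 WB@9
I4 add r1 <- r4,r5: IF@6 ID@7 stall=2 (RAW on I3.r4 (WB@9)) EX@10 MEM@11 WB@12
I5 mul r3 <- r5,r3: IF@7 ID@10 stall=0 (-) EX@11 MEM@12 WB@13
I6 sub r2 <- r4,r1: IF@10 ID@11 stall=1 (RAW on I4.r1 (WB@12)) EX@13 MEM@14 WB@15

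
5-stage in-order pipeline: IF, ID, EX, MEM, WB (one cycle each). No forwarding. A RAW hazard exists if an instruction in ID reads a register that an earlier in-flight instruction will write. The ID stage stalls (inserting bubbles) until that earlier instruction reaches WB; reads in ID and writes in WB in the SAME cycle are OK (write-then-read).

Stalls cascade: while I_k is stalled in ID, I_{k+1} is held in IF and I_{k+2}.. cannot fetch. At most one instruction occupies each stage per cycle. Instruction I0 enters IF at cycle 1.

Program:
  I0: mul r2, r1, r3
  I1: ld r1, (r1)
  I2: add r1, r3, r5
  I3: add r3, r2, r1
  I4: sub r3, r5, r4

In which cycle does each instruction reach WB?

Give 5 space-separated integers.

I0 mul r2 <- r1,r3: IF@1 ID@2 stall=0 (-) EX@3 MEM@4 WB@5
I1 ld r1 <- r1: IF@2 ID@3 stall=0 (-) EX@4 MEM@5 WB@6
I2 add r1 <- r3,r5: IF@3 ID@4 stall=0 (-) EX@5 MEM@6 WB@7
I3 add r3 <- r2,r1: IF@4 ID@5 stall=2 (RAW on I2.r1 (WB@7)) EX@8 MEM@9 WB@10
I4 sub r3 <- r5,r4: IF@5 ID@8 stall=0 (-) EX@9 MEM@10 WB@11

Answer: 5 6 7 10 11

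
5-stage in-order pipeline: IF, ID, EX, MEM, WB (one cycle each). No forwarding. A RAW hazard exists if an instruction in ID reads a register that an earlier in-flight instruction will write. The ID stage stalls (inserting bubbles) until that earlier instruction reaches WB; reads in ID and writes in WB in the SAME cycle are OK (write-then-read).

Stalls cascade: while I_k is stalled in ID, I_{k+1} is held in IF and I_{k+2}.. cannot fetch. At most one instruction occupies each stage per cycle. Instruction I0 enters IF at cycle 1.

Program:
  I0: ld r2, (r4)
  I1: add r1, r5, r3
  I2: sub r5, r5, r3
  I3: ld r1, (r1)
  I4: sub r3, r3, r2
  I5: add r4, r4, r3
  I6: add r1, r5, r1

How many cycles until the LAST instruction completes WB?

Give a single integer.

Answer: 14

Derivation:
I0 ld r2 <- r4: IF@1 ID@2 stall=0 (-) EX@3 MEM@4 WB@5
I1 add r1 <- r5,r3: IF@2 ID@3 stall=0 (-) EX@4 MEM@5 WB@6
I2 sub r5 <- r5,r3: IF@3 ID@4 stall=0 (-) EX@5 MEM@6 WB@7
I3 ld r1 <- r1: IF@4 ID@5 stall=1 (RAW on I1.r1 (WB@6)) EX@7 MEM@8 WB@9
I4 sub r3 <- r3,r2: IF@5 ID@7 stall=0 (-) EX@8 MEM@9 WB@10
I5 add r4 <- r4,r3: IF@7 ID@8 stall=2 (RAW on I4.r3 (WB@10)) EX@11 MEM@12 WB@13
I6 add r1 <- r5,r1: IF@8 ID@11 stall=0 (-) EX@12 MEM@13 WB@14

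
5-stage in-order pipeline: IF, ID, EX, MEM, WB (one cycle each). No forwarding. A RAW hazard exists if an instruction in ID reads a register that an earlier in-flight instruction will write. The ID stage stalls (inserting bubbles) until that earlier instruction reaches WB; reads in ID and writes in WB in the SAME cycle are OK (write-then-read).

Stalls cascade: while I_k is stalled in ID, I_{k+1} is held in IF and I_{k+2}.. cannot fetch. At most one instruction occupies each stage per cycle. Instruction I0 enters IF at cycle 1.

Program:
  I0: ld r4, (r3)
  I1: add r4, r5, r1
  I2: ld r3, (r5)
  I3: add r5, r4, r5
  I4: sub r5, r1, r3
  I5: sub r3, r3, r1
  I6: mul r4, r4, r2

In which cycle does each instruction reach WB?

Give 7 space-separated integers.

I0 ld r4 <- r3: IF@1 ID@2 stall=0 (-) EX@3 MEM@4 WB@5
I1 add r4 <- r5,r1: IF@2 ID@3 stall=0 (-) EX@4 MEM@5 WB@6
I2 ld r3 <- r5: IF@3 ID@4 stall=0 (-) EX@5 MEM@6 WB@7
I3 add r5 <- r4,r5: IF@4 ID@5 stall=1 (RAW on I1.r4 (WB@6)) EX@7 MEM@8 WB@9
I4 sub r5 <- r1,r3: IF@5 ID@7 stall=0 (-) EX@8 MEM@9 WB@10
I5 sub r3 <- r3,r1: IF@7 ID@8 stall=0 (-) EX@9 MEM@10 WB@11
I6 mul r4 <- r4,r2: IF@8 ID@9 stall=0 (-) EX@10 MEM@11 WB@12

Answer: 5 6 7 9 10 11 12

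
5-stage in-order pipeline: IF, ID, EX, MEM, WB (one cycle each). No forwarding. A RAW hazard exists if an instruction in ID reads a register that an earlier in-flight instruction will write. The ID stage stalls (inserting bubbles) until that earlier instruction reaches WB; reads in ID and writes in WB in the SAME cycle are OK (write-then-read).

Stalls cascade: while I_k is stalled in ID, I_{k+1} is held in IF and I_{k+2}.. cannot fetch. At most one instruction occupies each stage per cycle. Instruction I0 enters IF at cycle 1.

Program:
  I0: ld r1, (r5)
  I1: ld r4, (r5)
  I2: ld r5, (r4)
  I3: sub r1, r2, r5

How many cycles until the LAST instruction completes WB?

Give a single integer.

I0 ld r1 <- r5: IF@1 ID@2 stall=0 (-) EX@3 MEM@4 WB@5
I1 ld r4 <- r5: IF@2 ID@3 stall=0 (-) EX@4 MEM@5 WB@6
I2 ld r5 <- r4: IF@3 ID@4 stall=2 (RAW on I1.r4 (WB@6)) EX@7 MEM@8 WB@9
I3 sub r1 <- r2,r5: IF@4 ID@7 stall=2 (RAW on I2.r5 (WB@9)) EX@10 MEM@11 WB@12

Answer: 12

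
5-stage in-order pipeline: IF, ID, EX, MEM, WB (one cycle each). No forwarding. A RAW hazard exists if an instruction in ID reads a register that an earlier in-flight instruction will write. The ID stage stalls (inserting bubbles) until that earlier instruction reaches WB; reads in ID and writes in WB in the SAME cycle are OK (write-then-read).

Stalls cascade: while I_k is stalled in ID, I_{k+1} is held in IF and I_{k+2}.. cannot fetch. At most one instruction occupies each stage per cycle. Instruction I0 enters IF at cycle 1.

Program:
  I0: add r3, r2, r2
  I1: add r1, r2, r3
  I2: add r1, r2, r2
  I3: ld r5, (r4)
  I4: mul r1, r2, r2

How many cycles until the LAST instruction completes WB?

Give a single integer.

I0 add r3 <- r2,r2: IF@1 ID@2 stall=0 (-) EX@3 MEM@4 WB@5
I1 add r1 <- r2,r3: IF@2 ID@3 stall=2 (RAW on I0.r3 (WB@5)) EX@6 MEM@7 WB@8
I2 add r1 <- r2,r2: IF@3 ID@6 stall=0 (-) EX@7 MEM@8 WB@9
I3 ld r5 <- r4: IF@6 ID@7 stall=0 (-) EX@8 MEM@9 WB@10
I4 mul r1 <- r2,r2: IF@7 ID@8 stall=0 (-) EX@9 MEM@10 WB@11

Answer: 11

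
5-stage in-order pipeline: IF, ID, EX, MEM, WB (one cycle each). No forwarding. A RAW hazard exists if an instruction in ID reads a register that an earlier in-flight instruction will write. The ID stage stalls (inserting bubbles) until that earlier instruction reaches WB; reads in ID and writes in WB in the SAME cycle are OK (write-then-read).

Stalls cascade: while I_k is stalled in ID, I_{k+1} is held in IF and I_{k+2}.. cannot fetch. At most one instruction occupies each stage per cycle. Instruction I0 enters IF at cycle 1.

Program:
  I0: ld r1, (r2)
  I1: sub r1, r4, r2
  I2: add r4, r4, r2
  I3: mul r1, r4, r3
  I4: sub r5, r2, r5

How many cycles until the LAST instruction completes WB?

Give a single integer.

Answer: 11

Derivation:
I0 ld r1 <- r2: IF@1 ID@2 stall=0 (-) EX@3 MEM@4 WB@5
I1 sub r1 <- r4,r2: IF@2 ID@3 stall=0 (-) EX@4 MEM@5 WB@6
I2 add r4 <- r4,r2: IF@3 ID@4 stall=0 (-) EX@5 MEM@6 WB@7
I3 mul r1 <- r4,r3: IF@4 ID@5 stall=2 (RAW on I2.r4 (WB@7)) EX@8 MEM@9 WB@10
I4 sub r5 <- r2,r5: IF@5 ID@8 stall=0 (-) EX@9 MEM@10 WB@11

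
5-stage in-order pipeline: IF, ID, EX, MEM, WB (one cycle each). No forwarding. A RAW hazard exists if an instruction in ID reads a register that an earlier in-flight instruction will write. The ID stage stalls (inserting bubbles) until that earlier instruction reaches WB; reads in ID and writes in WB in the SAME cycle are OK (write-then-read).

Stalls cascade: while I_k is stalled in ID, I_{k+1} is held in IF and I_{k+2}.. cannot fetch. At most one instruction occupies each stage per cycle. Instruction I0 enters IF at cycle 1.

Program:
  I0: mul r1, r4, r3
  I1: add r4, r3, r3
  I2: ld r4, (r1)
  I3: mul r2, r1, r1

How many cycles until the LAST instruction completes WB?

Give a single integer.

I0 mul r1 <- r4,r3: IF@1 ID@2 stall=0 (-) EX@3 MEM@4 WB@5
I1 add r4 <- r3,r3: IF@2 ID@3 stall=0 (-) EX@4 MEM@5 WB@6
I2 ld r4 <- r1: IF@3 ID@4 stall=1 (RAW on I0.r1 (WB@5)) EX@6 MEM@7 WB@8
I3 mul r2 <- r1,r1: IF@4 ID@6 stall=0 (-) EX@7 MEM@8 WB@9

Answer: 9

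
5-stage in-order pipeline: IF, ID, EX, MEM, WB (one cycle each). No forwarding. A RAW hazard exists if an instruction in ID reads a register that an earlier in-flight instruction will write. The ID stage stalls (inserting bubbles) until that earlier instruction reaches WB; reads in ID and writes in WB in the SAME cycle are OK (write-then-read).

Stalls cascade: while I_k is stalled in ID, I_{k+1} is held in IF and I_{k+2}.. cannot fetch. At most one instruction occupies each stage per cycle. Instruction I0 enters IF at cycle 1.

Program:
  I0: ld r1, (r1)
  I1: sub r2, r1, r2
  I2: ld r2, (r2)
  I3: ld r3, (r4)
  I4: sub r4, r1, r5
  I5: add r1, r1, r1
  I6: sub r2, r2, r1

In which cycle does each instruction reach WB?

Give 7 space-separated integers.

I0 ld r1 <- r1: IF@1 ID@2 stall=0 (-) EX@3 MEM@4 WB@5
I1 sub r2 <- r1,r2: IF@2 ID@3 stall=2 (RAW on I0.r1 (WB@5)) EX@6 MEM@7 WB@8
I2 ld r2 <- r2: IF@3 ID@6 stall=2 (RAW on I1.r2 (WB@8)) EX@9 MEM@10 WB@11
I3 ld r3 <- r4: IF@6 ID@9 stall=0 (-) EX@10 MEM@11 WB@12
I4 sub r4 <- r1,r5: IF@9 ID@10 stall=0 (-) EX@11 MEM@12 WB@13
I5 add r1 <- r1,r1: IF@10 ID@11 stall=0 (-) EX@12 MEM@13 WB@14
I6 sub r2 <- r2,r1: IF@11 ID@12 stall=2 (RAW on I5.r1 (WB@14)) EX@15 MEM@16 WB@17

Answer: 5 8 11 12 13 14 17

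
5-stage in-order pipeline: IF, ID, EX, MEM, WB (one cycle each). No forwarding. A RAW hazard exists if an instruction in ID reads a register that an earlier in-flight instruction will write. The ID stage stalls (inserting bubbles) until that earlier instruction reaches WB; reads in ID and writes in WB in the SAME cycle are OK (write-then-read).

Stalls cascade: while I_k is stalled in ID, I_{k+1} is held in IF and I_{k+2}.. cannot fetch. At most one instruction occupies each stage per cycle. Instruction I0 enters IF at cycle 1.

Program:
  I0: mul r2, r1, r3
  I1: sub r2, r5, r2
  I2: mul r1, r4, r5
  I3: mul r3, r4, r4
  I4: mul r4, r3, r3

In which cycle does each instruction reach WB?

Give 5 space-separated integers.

I0 mul r2 <- r1,r3: IF@1 ID@2 stall=0 (-) EX@3 MEM@4 WB@5
I1 sub r2 <- r5,r2: IF@2 ID@3 stall=2 (RAW on I0.r2 (WB@5)) EX@6 MEM@7 WB@8
I2 mul r1 <- r4,r5: IF@3 ID@6 stall=0 (-) EX@7 MEM@8 WB@9
I3 mul r3 <- r4,r4: IF@6 ID@7 stall=0 (-) EX@8 MEM@9 WB@10
I4 mul r4 <- r3,r3: IF@7 ID@8 stall=2 (RAW on I3.r3 (WB@10)) EX@11 MEM@12 WB@13

Answer: 5 8 9 10 13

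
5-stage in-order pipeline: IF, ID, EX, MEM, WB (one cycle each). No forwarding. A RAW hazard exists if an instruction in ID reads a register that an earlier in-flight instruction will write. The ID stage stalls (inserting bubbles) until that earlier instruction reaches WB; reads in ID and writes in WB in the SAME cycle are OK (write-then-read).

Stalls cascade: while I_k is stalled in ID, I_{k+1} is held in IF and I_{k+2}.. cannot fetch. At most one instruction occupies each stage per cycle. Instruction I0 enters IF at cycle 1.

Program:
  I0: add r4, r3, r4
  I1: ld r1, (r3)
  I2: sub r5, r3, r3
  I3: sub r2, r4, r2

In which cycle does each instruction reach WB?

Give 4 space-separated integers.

Answer: 5 6 7 8

Derivation:
I0 add r4 <- r3,r4: IF@1 ID@2 stall=0 (-) EX@3 MEM@4 WB@5
I1 ld r1 <- r3: IF@2 ID@3 stall=0 (-) EX@4 MEM@5 WB@6
I2 sub r5 <- r3,r3: IF@3 ID@4 stall=0 (-) EX@5 MEM@6 WB@7
I3 sub r2 <- r4,r2: IF@4 ID@5 stall=0 (-) EX@6 MEM@7 WB@8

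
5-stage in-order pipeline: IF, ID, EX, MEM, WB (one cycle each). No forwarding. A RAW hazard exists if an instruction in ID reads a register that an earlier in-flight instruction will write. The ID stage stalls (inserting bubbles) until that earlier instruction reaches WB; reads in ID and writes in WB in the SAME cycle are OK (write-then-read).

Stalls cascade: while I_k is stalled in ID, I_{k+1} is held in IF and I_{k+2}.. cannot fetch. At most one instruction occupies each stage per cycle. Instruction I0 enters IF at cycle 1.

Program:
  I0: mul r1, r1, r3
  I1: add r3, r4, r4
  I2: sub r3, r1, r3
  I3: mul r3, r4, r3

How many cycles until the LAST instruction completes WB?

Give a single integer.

Answer: 12

Derivation:
I0 mul r1 <- r1,r3: IF@1 ID@2 stall=0 (-) EX@3 MEM@4 WB@5
I1 add r3 <- r4,r4: IF@2 ID@3 stall=0 (-) EX@4 MEM@5 WB@6
I2 sub r3 <- r1,r3: IF@3 ID@4 stall=2 (RAW on I1.r3 (WB@6)) EX@7 MEM@8 WB@9
I3 mul r3 <- r4,r3: IF@4 ID@7 stall=2 (RAW on I2.r3 (WB@9)) EX@10 MEM@11 WB@12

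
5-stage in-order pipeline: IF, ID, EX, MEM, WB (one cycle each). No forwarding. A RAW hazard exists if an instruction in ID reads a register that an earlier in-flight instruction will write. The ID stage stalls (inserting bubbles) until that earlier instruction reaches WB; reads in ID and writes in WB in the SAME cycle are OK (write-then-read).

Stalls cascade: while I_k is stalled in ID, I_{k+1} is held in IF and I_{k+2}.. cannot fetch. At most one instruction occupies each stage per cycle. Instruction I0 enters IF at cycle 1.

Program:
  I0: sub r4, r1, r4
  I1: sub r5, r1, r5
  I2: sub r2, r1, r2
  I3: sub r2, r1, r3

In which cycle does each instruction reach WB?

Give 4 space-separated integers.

I0 sub r4 <- r1,r4: IF@1 ID@2 stall=0 (-) EX@3 MEM@4 WB@5
I1 sub r5 <- r1,r5: IF@2 ID@3 stall=0 (-) EX@4 MEM@5 WB@6
I2 sub r2 <- r1,r2: IF@3 ID@4 stall=0 (-) EX@5 MEM@6 WB@7
I3 sub r2 <- r1,r3: IF@4 ID@5 stall=0 (-) EX@6 MEM@7 WB@8

Answer: 5 6 7 8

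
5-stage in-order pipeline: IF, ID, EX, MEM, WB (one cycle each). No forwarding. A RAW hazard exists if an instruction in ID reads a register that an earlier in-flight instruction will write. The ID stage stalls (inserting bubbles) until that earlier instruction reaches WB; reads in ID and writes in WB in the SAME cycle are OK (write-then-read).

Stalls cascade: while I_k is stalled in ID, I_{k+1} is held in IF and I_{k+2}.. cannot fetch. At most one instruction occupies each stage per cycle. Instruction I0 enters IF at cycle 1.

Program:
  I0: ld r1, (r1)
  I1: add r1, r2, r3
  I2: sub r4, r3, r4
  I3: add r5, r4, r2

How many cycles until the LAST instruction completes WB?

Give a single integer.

Answer: 10

Derivation:
I0 ld r1 <- r1: IF@1 ID@2 stall=0 (-) EX@3 MEM@4 WB@5
I1 add r1 <- r2,r3: IF@2 ID@3 stall=0 (-) EX@4 MEM@5 WB@6
I2 sub r4 <- r3,r4: IF@3 ID@4 stall=0 (-) EX@5 MEM@6 WB@7
I3 add r5 <- r4,r2: IF@4 ID@5 stall=2 (RAW on I2.r4 (WB@7)) EX@8 MEM@9 WB@10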